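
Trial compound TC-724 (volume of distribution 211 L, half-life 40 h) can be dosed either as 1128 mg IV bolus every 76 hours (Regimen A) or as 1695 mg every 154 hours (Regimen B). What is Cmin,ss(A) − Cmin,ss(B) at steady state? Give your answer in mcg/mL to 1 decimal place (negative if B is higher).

1.4 mcg/mL

Regimen A: f = (1/2)^(76/40) ≈ 0.2679; Cmin,ss = (1128/211)·f/(1−f) ≈ 1.956 mcg/mL.
Regimen B: f = (1/2)^(154/40) ≈ 0.0693; Cmin,ss = (1695/211)·f/(1−f) ≈ 0.598 mcg/mL.
Difference ≈ 1.956 − 0.598 ≈ 1.358 mcg/mL.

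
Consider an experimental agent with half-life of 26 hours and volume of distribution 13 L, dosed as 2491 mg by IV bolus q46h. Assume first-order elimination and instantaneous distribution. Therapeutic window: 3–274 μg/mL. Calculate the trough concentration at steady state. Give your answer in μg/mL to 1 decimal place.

τ/t½ = 46/26 ≈ 1.7692, so fraction remaining f = (1/2)^(46/26) ≈ 0.2934.
Single-dose peak C₀ = D/Vd = 2491/13 ≈ 191.615 μg/mL.
Steady-state trough Cmin,ss = C₀·f/(1−f) ≈ 191.615 × 0.2934/0.7066 ≈ 79.564 μg/mL.
Trough 79.6 μg/mL vs MEC 3 μg/mL: adequate.

79.6 μg/mL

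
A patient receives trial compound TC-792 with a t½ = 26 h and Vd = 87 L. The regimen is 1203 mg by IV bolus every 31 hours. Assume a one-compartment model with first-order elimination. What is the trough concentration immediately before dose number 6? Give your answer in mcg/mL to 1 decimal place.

f = (1/2)^(τ/t½) = (1/2)^(31/26) ≈ 0.4376.
C₀ = D/Vd = 1203/87 ≈ 13.828 mcg/mL.
Before the 6th dose, 5 doses have been given. Superposition: Cmin = C₀·(f + f² + … + f^5).
≈ 13.828 × (0.4376 + 0.1915 + 0.0838 + 0.0367 + 0.0160) ≈ 13.828 × 0.7656 ≈ 10.587 mcg/mL.

10.6 mcg/mL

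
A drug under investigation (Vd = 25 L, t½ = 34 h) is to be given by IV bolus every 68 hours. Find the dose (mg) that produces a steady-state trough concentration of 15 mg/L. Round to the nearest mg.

1125 mg

τ/t½ = 68/34 ≈ 2, so f = (1/2)^(68/34) ≈ 0.250000.
Cmin,ss = (D/Vd)·f/(1−f), so D = Cmin,ss·Vd·(1−f)/f.
D = 15 × 25 × (1−f)/f ≈ 15 × 25 × 3.00000 ≈ 1125.00 mg.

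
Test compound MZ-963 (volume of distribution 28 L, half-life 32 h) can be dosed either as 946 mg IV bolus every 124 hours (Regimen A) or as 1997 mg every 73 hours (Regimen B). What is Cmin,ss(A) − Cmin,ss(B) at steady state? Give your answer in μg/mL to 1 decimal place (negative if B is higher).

-16.0 μg/mL

Regimen A: f = (1/2)^(124/32) ≈ 0.0682; Cmin,ss = (946/28)·f/(1−f) ≈ 2.473 μg/mL.
Regimen B: f = (1/2)^(73/32) ≈ 0.2057; Cmin,ss = (1997/28)·f/(1−f) ≈ 18.470 μg/mL.
Difference ≈ 2.473 − 18.470 ≈ -15.997 μg/mL.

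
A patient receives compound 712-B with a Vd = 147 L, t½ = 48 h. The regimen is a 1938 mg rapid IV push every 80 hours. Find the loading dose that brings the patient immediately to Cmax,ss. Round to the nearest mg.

f = (1/2)^(80/48) ≈ 0.314980; accumulation ratio R = 1/(1−f) ≈ 1.45981.
Loading dose to hit Cmax,ss on first dose: D_load = D_maint·R ≈ 1938 × 1.45981 ≈ 2829.11 mg.

2829 mg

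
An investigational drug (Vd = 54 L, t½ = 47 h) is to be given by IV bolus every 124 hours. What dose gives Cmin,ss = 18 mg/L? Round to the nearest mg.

τ/t½ = 124/47 ≈ 2.6383, so f = (1/2)^(124/47) ≈ 0.160618.
Cmin,ss = (D/Vd)·f/(1−f), so D = Cmin,ss·Vd·(1−f)/f.
D = 18 × 54 × (1−f)/f ≈ 18 × 54 × 5.22595 ≈ 5079.62 mg.

5080 mg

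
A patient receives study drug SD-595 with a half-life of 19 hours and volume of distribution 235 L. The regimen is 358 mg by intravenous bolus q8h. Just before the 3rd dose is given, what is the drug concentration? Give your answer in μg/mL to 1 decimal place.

f = (1/2)^(τ/t½) = (1/2)^(8/19) ≈ 0.7469.
C₀ = D/Vd = 358/235 ≈ 1.523 μg/mL.
Before the 3rd dose, 2 doses have been given. Superposition: Cmin = C₀·(f + f²).
≈ 1.523 × (0.7469 + 0.5579) ≈ 1.523 × 1.3048 ≈ 1.987 μg/mL.

2.0 μg/mL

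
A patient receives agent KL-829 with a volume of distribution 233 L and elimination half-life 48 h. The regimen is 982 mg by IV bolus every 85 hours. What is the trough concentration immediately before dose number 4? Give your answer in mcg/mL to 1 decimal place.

f = (1/2)^(τ/t½) = (1/2)^(85/48) ≈ 0.2930.
C₀ = D/Vd = 982/233 ≈ 4.215 mcg/mL.
Before the 4th dose, 3 doses have been given. Superposition: Cmin = C₀·(f + f² + … + f^3).
≈ 4.215 × (0.2930 + 0.0858 + 0.0252) ≈ 4.215 × 0.4040 ≈ 1.703 mcg/mL.

1.7 mcg/mL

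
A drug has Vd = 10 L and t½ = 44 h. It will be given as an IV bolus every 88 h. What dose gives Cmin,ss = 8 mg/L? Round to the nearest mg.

240 mg

τ/t½ = 88/44 ≈ 2, so f = (1/2)^(88/44) ≈ 0.250000.
Cmin,ss = (D/Vd)·f/(1−f), so D = Cmin,ss·Vd·(1−f)/f.
D = 8 × 10 × (1−f)/f ≈ 8 × 10 × 3.00000 ≈ 240.00 mg.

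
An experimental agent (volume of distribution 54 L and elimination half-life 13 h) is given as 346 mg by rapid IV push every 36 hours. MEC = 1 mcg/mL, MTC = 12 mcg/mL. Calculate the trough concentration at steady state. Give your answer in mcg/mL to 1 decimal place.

k = ln2/t½ = ln2/13 ≈ 0.053319 h⁻¹; fraction remaining f = e^(−kτ) = e^(−0.053319×36) ≈ 0.1467.
At steady state, accumulation factor R = 1/(1 − e^(−kτ)) ≈ 1.1719.
Each bolus raises the concentration by D/Vd = 346/54 ≈ 6.407 mcg/mL.
Cmax,ss = C₀/(1 − f) ≈ 6.407/0.8533 ≈ 7.508 mcg/mL.
One interval later, Cmin,ss = Cmax,ss·e^(−kτ) ≈ 7.508 × 0.1467 ≈ 1.101 mcg/mL.
Trough 1.1 mcg/mL vs MEC 1 mcg/mL: adequate.

1.1 mcg/mL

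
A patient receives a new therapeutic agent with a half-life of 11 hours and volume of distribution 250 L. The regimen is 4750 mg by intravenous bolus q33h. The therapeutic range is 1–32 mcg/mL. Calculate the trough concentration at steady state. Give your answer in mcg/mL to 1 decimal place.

τ = 33 h = 3 half-lives, so f = (1/2)^3 = 0.125.
Accumulation ratio R = 1/(1 − f) = 1/0.875 = 8/7.
Single-dose peak C₀ = D/Vd = 4750/250 = 19 mcg/mL.
Steady-state peak Cmax,ss = C₀·R = 19 × 8/7 ≈ 21.714 mcg/mL.
Steady-state trough Cmin,ss = Cmax,ss·f ≈ 21.714 × 0.125 ≈ 2.714 mcg/mL.
Trough 2.7 mcg/mL vs MEC 1 mcg/mL: adequate.

2.7 mcg/mL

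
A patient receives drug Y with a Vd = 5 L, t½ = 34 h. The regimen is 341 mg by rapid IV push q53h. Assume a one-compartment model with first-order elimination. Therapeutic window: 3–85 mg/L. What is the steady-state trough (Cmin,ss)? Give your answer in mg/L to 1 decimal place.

35.0 mg/L

k = ln2/t½ = ln2/34 ≈ 0.020387 h⁻¹; fraction remaining f = e^(−kτ) = e^(−0.020387×53) ≈ 0.3394.
At steady state, accumulation factor R = 1/(1 − e^(−kτ)) ≈ 1.5138.
Each bolus raises the concentration by D/Vd = 341/5 ≈ 68.200 mg/L.
Steady-state peak Cmax,ss = C₀·R ≈ 68.200 × 1.5138 ≈ 103.241 mg/L.
Steady-state trough Cmin,ss = Cmax,ss·f ≈ 103.241 × 0.3394 ≈ 35.040 mg/L.
Trough 35.0 mg/L vs MEC 3 mg/L: adequate.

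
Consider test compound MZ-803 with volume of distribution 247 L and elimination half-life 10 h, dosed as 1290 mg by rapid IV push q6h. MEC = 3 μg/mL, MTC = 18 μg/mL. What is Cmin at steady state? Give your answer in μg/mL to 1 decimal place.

10.1 μg/mL

Over one 6-h interval, 6/10 ≈ 0.6 half-lives elapse, leaving f ≈ 0.6598 of each dose.
Accumulation ratio R = 1/(1 − f) ≈ 1/0.3402 ≈ 2.9394.
Single-dose peak C₀ = D/Vd = 1290/247 ≈ 5.223 μg/mL.
Steady-state peak Cmax,ss = C₀·R ≈ 5.223 × 2.9394 ≈ 15.352 μg/mL.
Steady-state trough Cmin,ss = Cmax,ss·f ≈ 15.352 × 0.6598 ≈ 10.129 μg/mL.
Trough 10.1 μg/mL vs MEC 3 μg/mL: adequate.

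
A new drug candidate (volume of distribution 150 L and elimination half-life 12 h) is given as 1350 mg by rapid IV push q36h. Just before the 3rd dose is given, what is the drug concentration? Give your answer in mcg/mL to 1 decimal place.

1.3 mcg/mL

f = (1/2)^(τ/t½) = (1/2)^(36/12) ≈ 0.1250.
C₀ = D/Vd = 1350/150 ≈ 9.000 mcg/mL.
Before the 3rd dose, 2 doses have been given. Superposition: Cmin = C₀·(f + f²).
≈ 9.000 × (0.1250 + 0.0156) ≈ 9.000 × 0.1406 ≈ 1.265 mcg/mL.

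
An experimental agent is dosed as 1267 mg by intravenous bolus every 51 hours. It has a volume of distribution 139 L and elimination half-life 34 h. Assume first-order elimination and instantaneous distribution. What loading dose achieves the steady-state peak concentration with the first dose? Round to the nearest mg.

1960 mg

f = (1/2)^(51/34) ≈ 0.353553; accumulation ratio R = 1/(1−f) ≈ 1.54692.
Loading dose to hit Cmax,ss on first dose: D_load = D_maint·R ≈ 1267 × 1.54692 ≈ 1959.95 mg.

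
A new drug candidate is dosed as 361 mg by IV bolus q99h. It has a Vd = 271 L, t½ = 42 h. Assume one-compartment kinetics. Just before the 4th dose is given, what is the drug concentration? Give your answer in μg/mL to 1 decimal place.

f = (1/2)^(τ/t½) = (1/2)^(99/42) ≈ 0.1952.
C₀ = D/Vd = 361/271 ≈ 1.332 μg/mL.
Before the 4th dose, 3 doses have been given. Superposition: Cmin = C₀·(f + f² + … + f^3).
≈ 1.332 × (0.1952 + 0.0381 + 0.0074) ≈ 1.332 × 0.2407 ≈ 0.321 μg/mL.

0.3 μg/mL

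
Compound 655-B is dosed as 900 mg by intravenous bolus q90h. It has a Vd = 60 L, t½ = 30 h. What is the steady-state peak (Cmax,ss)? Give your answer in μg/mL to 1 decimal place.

The dosing interval is 3 half-lives, so f = 2^(−3) = 0.125.
Accumulation ratio R = 1/(1 − f) = 1/0.875 = 8/7.
Single-dose peak C₀ = D/Vd = 900/60 = 15 μg/mL.
Steady-state peak Cmax,ss = C₀·R = 15 × 8/7 ≈ 17.143 μg/mL.

17.1 μg/mL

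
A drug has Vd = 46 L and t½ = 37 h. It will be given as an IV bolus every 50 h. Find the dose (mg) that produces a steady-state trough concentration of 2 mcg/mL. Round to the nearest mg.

τ/t½ = 50/37 ≈ 1.3514, so f = (1/2)^(50/37) ≈ 0.391925.
Cmin,ss = (D/Vd)·f/(1−f), so D = Cmin,ss·Vd·(1−f)/f.
D = 2 × 46 × (1−f)/f ≈ 2 × 46 × 1.55151 ≈ 142.74 mg.

143 mg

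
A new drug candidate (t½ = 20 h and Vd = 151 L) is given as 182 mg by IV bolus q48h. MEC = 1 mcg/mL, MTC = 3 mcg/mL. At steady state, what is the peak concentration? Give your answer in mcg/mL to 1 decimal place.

τ/t½ = 48/20 ≈ 2.4, so fraction remaining f = (1/2)^(48/20) ≈ 0.1895.
At steady state, accumulation factor R = 1/(1 − e^(−kτ)) ≈ 1.2338.
Single-dose peak C₀ = D/Vd = 182/151 ≈ 1.205 mcg/mL.
Steady-state peak Cmax,ss = C₀·R ≈ 1.205 × 1.2338 ≈ 1.487 mcg/mL.
Peak 1.5 mcg/mL vs MTC 3 mcg/mL: below toxic threshold.

1.5 mcg/mL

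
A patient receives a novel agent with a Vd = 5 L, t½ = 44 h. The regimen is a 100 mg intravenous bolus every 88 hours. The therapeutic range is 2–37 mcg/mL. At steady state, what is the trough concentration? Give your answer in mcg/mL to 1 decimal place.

6.7 mcg/mL

The dosing interval is 2 half-lives, so f = 2^(−2) = 0.25.
At steady state, R = 1/(1 − 0.25) = 4/3.
Single-dose peak C₀ = D/Vd = 100/5 = 20 mcg/mL.
Steady-state peak Cmax,ss = C₀·R = 20 × 4/3 ≈ 26.667 mcg/mL.
Steady-state trough Cmin,ss = Cmax,ss·f ≈ 26.667 × 0.25 ≈ 6.667 mcg/mL.
Trough 6.7 mcg/mL vs MEC 2 mcg/mL: adequate.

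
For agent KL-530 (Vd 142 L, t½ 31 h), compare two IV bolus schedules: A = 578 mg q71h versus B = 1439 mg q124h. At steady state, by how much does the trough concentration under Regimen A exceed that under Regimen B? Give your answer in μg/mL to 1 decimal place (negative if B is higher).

0.4 μg/mL

Regimen A: f = (1/2)^(71/31) ≈ 0.2044; Cmin,ss = (578/142)·f/(1−f) ≈ 1.046 μg/mL.
Regimen B: f = (1/2)^(124/31) ≈ 0.0625; Cmin,ss = (1439/142)·f/(1−f) ≈ 0.676 μg/mL.
Difference ≈ 1.046 − 0.676 ≈ 0.370 μg/mL.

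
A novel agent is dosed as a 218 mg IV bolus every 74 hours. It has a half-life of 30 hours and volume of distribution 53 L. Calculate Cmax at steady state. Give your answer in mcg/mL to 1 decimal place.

5.0 mcg/mL

k = ln2/t½ = ln2/30 ≈ 0.023105 h⁻¹; fraction remaining f = e^(−kτ) = e^(−0.023105×74) ≈ 0.1809.
At steady state, accumulation factor R = 1/(1 − e^(−kτ)) ≈ 1.2209.
Single-dose peak C₀ = D/Vd = 218/53 ≈ 4.113 mcg/mL.
Cmax,ss = C₀/(1 − f) ≈ 4.113/0.8191 ≈ 5.021 mcg/mL.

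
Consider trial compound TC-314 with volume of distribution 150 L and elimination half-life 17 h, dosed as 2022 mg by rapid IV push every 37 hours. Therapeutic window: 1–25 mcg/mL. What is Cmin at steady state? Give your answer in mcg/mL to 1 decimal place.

3.8 mcg/mL

k = ln2/t½ = ln2/17 ≈ 0.040773 h⁻¹; fraction remaining f = e^(−kτ) = e^(−0.040773×37) ≈ 0.2212.
Single-dose peak C₀ = D/Vd = 2022/150 ≈ 13.480 mcg/mL.
Steady-state trough Cmin,ss = C₀·f/(1−f) ≈ 13.480 × 0.2212/0.7788 ≈ 3.829 mcg/mL.
Trough 3.8 mcg/mL vs MEC 1 mcg/mL: adequate.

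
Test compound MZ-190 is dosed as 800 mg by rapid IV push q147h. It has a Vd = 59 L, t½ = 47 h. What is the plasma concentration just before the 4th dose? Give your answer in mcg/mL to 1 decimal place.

1.7 mcg/mL

f = (1/2)^(τ/t½) = (1/2)^(147/47) ≈ 0.1144.
C₀ = D/Vd = 800/59 ≈ 13.559 mcg/mL.
Before the 4th dose, 3 doses have been given. Superposition: Cmin = C₀·(f + f² + … + f^3).
≈ 13.559 × (0.1144 + 0.0131 + 0.0015) ≈ 13.559 × 0.1290 ≈ 1.749 mcg/mL.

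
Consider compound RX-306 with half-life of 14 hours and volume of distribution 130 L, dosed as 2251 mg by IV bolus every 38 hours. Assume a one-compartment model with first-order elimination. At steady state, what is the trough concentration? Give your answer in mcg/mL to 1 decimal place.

3.1 mcg/mL

Over one 38-h interval, 38/14 ≈ 2.7143 half-lives elapse, leaving f ≈ 0.1524 of each dose.
At steady state, accumulation factor R = 1/(1 − e^(−kτ)) ≈ 1.1798.
Single-dose peak C₀ = D/Vd = 2251/130 ≈ 17.315 mcg/mL.
Cmax,ss = C₀/(1 − f) ≈ 17.315/0.8476 ≈ 20.428 mcg/mL.
One interval later, Cmin,ss = Cmax,ss·e^(−kτ) ≈ 20.428 × 0.1524 ≈ 3.113 mcg/mL.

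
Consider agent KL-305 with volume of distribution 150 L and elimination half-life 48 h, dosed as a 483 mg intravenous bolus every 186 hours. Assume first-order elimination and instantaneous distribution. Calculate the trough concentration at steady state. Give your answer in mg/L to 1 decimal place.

k = ln2/t½ = ln2/48 ≈ 0.014441 h⁻¹; fraction remaining f = e^(−kτ) = e^(−0.014441×186) ≈ 0.0682.
At steady state, accumulation factor R = 1/(1 − e^(−kτ)) ≈ 1.0732.
Each bolus raises the concentration by D/Vd = 483/150 ≈ 3.220 mg/L.
Cmax,ss = C₀/(1 − f) ≈ 3.220/0.9318 ≈ 3.456 mg/L.
One interval later, Cmin,ss = Cmax,ss·e^(−kτ) ≈ 3.456 × 0.0682 ≈ 0.236 mg/L.

0.2 mg/L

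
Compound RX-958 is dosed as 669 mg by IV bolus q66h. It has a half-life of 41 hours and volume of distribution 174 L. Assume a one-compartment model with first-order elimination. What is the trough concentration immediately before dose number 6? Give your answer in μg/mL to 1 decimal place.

1.9 μg/mL

f = (1/2)^(τ/t½) = (1/2)^(66/41) ≈ 0.3277.
C₀ = D/Vd = 669/174 ≈ 3.845 μg/mL.
Before the 6th dose, 5 doses have been given. Superposition: Cmin = C₀·(f + f² + … + f^5).
≈ 3.845 × (0.3277 + 0.1074 + 0.0352 + 0.0115 + 0.0038) ≈ 3.845 × 0.4856 ≈ 1.867 μg/mL.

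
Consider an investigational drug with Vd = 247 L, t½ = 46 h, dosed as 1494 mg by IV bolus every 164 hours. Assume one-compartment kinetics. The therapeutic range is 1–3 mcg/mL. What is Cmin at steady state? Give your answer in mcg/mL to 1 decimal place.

k = ln2/t½ = ln2/46 ≈ 0.015068 h⁻¹; fraction remaining f = e^(−kτ) = e^(−0.015068×164) ≈ 0.0845.
Single-dose peak C₀ = D/Vd = 1494/247 ≈ 6.049 mcg/mL.
Steady-state trough Cmin,ss = C₀·f/(1−f) ≈ 6.049 × 0.0845/0.9155 ≈ 0.558 mcg/mL.
Trough 0.6 mcg/mL vs MEC 1 mcg/mL: subtherapeutic.

0.6 mcg/mL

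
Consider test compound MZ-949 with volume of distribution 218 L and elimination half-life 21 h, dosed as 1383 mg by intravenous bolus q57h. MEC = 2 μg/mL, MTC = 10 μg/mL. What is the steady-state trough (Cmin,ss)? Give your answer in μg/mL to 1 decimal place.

τ/t½ = 57/21 ≈ 2.7143, so fraction remaining f = (1/2)^(57/21) ≈ 0.1524.
At steady state, accumulation factor R = 1/(1 − e^(−kτ)) ≈ 1.1798.
Each bolus raises the concentration by D/Vd = 1383/218 ≈ 6.344 μg/mL.
Cmax,ss = C₀/(1 − f) ≈ 6.344/0.8476 ≈ 7.485 μg/mL.
Steady-state trough Cmin,ss = Cmax,ss·f ≈ 7.485 × 0.1524 ≈ 1.141 μg/mL.
Trough 1.1 μg/mL vs MEC 2 μg/mL: subtherapeutic.

1.1 μg/mL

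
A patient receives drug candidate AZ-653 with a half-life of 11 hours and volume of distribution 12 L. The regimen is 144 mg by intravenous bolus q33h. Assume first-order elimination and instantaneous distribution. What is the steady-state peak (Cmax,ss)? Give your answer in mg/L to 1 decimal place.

13.7 mg/L

The dosing interval is 3 half-lives, so f = 2^(−3) = 0.125.
Accumulation ratio R = 1/(1 − f) = 1/0.875 = 8/7.
Single-dose peak C₀ = D/Vd = 144/12 = 12 mg/L.
Steady-state peak Cmax,ss = C₀·R = 12 × 8/7 ≈ 13.714 mg/L.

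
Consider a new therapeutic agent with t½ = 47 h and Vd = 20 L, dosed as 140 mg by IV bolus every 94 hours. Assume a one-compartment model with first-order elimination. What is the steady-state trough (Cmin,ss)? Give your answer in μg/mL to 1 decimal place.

2.3 μg/mL

The dosing interval is 2 half-lives, so f = 2^(−2) = 0.25.
Accumulation ratio R = 1/(1 − f) = 1/0.75 = 4/3.
Single-dose peak C₀ = D/Vd = 140/20 = 7 μg/mL.
Steady-state peak Cmax,ss = C₀·R = 7 × 4/3 ≈ 9.333 μg/mL.
Steady-state trough Cmin,ss = Cmax,ss·f ≈ 9.333 × 0.25 ≈ 2.333 μg/mL.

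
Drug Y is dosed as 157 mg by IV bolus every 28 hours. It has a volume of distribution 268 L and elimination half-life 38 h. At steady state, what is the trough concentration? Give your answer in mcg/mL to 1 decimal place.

Over one 28-h interval, 28/38 ≈ 0.73684 half-lives elapse, leaving f ≈ 0.6001 of each dose.
Accumulation ratio R = 1/(1 − f) ≈ 1/0.3999 ≈ 2.5006.
Each bolus raises the concentration by D/Vd = 157/268 ≈ 0.586 mcg/mL.
Cmax,ss = C₀/(1 − f) ≈ 0.586/0.3999 ≈ 1.465 mcg/mL.
One interval later, Cmin,ss = Cmax,ss·e^(−kτ) ≈ 1.465 × 0.6001 ≈ 0.879 mcg/mL.

0.9 mcg/mL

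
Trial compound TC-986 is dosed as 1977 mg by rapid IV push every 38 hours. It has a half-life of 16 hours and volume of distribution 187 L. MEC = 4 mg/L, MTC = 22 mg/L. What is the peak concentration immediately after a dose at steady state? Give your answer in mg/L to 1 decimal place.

Over one 38-h interval, 38/16 ≈ 2.375 half-lives elapse, leaving f ≈ 0.1928 of each dose.
At steady state, accumulation factor R = 1/(1 − e^(−kτ)) ≈ 1.2389.
Single-dose peak C₀ = D/Vd = 1977/187 ≈ 10.572 mg/L.
Steady-state peak Cmax,ss = C₀·R ≈ 10.572 × 1.2389 ≈ 13.098 mg/L.
Peak 13.1 mg/L vs MTC 22 mg/L: below toxic threshold.

13.1 mg/L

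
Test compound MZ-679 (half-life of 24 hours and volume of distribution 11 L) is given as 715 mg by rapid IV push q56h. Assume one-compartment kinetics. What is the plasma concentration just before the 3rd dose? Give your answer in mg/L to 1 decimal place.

15.5 mg/L

f = (1/2)^(τ/t½) = (1/2)^(56/24) ≈ 0.1984.
C₀ = D/Vd = 715/11 ≈ 65.000 mg/L.
Before the 3rd dose, 2 doses have been given. Superposition: Cmin = C₀·(f + f²).
≈ 65.000 × (0.1984 + 0.0394) ≈ 65.000 × 0.2378 ≈ 15.457 mg/L.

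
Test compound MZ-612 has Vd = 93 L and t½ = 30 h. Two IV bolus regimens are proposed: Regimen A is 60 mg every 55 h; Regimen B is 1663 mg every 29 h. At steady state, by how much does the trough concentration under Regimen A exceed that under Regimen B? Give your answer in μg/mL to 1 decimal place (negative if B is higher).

-18.5 μg/mL

Regimen A: f = (1/2)^(55/30) ≈ 0.2806; Cmin,ss = (60/93)·f/(1−f) ≈ 0.252 μg/mL.
Regimen B: f = (1/2)^(29/30) ≈ 0.5117; Cmin,ss = (1663/93)·f/(1−f) ≈ 18.739 μg/mL.
Difference ≈ 0.252 − 18.739 ≈ -18.487 μg/mL.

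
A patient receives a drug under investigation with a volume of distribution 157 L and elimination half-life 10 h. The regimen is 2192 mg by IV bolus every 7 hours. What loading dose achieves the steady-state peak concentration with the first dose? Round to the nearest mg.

5702 mg

f = (1/2)^(7/10) ≈ 0.615572; accumulation ratio R = 1/(1−f) ≈ 2.60127.
Loading dose to hit Cmax,ss on first dose: D_load = D_maint·R ≈ 2192 × 2.60127 ≈ 5701.98 mg.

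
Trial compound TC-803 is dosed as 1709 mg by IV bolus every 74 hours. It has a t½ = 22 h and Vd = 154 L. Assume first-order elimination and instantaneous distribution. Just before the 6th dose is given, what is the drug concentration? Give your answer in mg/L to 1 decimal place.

1.2 mg/L

f = (1/2)^(τ/t½) = (1/2)^(74/22) ≈ 0.0972.
C₀ = D/Vd = 1709/154 ≈ 11.097 mg/L.
Before the 6th dose, 5 doses have been given. Superposition: Cmin = C₀·(f + f² + … + f^5).
≈ 11.097 × (0.0972 + 0.0094 + 0.0009 + 0.0001 + 0.0000) ≈ 11.097 × 0.1076 ≈ 1.194 mg/L.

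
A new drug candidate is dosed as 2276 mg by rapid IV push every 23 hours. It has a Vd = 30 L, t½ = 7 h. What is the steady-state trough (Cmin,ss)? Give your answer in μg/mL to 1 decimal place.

τ/t½ = 23/7 ≈ 3.2857, so fraction remaining f = (1/2)^(23/7) ≈ 0.1025.
Accumulation ratio R = 1/(1 − f) ≈ 1/0.8975 ≈ 1.1142.
Single-dose peak C₀ = D/Vd = 2276/30 ≈ 75.867 μg/mL.
Cmax,ss = C₀/(1 − f) ≈ 75.867/0.8975 ≈ 84.531 μg/mL.
One interval later, Cmin,ss = Cmax,ss·e^(−kτ) ≈ 84.531 × 0.1025 ≈ 8.664 μg/mL.

8.7 μg/mL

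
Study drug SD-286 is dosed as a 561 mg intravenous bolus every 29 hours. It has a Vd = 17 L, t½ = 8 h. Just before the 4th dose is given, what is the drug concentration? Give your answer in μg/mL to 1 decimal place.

f = (1/2)^(τ/t½) = (1/2)^(29/8) ≈ 0.0811.
C₀ = D/Vd = 561/17 ≈ 33.000 μg/mL.
Before the 4th dose, 3 doses have been given. Superposition: Cmin = C₀·(f + f² + … + f^3).
≈ 33.000 × (0.0811 + 0.0066 + 0.0005) ≈ 33.000 × 0.0882 ≈ 2.911 μg/mL.

2.9 μg/mL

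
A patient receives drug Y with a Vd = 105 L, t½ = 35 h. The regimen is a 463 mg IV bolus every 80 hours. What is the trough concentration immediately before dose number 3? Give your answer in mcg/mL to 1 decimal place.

1.1 mcg/mL

f = (1/2)^(τ/t½) = (1/2)^(80/35) ≈ 0.2051.
C₀ = D/Vd = 463/105 ≈ 4.410 mcg/mL.
Before the 3rd dose, 2 doses have been given. Superposition: Cmin = C₀·(f + f²).
≈ 4.410 × (0.2051 + 0.0421) ≈ 4.410 × 0.2472 ≈ 1.090 mcg/mL.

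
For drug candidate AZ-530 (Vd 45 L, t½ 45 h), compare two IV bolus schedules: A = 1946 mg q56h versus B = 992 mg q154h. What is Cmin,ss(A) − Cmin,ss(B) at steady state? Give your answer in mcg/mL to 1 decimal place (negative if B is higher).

Regimen A: f = (1/2)^(56/45) ≈ 0.4221; Cmin,ss = (1946/45)·f/(1−f) ≈ 31.586 mcg/mL.
Regimen B: f = (1/2)^(154/45) ≈ 0.0933; Cmin,ss = (992/45)·f/(1−f) ≈ 2.268 mcg/mL.
Difference ≈ 31.586 − 2.268 ≈ 29.318 mcg/mL.

29.3 mcg/mL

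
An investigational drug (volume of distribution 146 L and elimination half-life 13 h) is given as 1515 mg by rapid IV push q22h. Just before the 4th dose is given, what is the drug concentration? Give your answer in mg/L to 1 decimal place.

4.5 mg/L

f = (1/2)^(τ/t½) = (1/2)^(22/13) ≈ 0.3094.
C₀ = D/Vd = 1515/146 ≈ 10.377 mg/L.
Before the 4th dose, 3 doses have been given. Superposition: Cmin = C₀·(f + f² + … + f^3).
≈ 10.377 × (0.3094 + 0.0957 + 0.0296) ≈ 10.377 × 0.4347 ≈ 4.511 mg/L.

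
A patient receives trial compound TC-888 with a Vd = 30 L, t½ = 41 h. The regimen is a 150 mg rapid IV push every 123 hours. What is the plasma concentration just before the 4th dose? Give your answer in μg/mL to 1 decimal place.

f = (1/2)^(τ/t½) = (1/2)^(123/41) ≈ 0.1250.
C₀ = D/Vd = 150/30 ≈ 5.000 μg/mL.
Before the 4th dose, 3 doses have been given. Superposition: Cmin = C₀·(f + f² + … + f^3).
≈ 5.000 × (0.1250 + 0.0156 + 0.0020) ≈ 5.000 × 0.1426 ≈ 0.713 μg/mL.

0.7 μg/mL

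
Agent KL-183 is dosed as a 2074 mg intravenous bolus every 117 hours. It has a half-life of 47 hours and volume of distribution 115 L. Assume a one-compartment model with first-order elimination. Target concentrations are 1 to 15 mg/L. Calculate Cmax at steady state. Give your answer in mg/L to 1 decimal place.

21.9 mg/L

Over one 117-h interval, 117/47 ≈ 2.4894 half-lives elapse, leaving f ≈ 0.1781 of each dose.
Accumulation ratio R = 1/(1 − f) ≈ 1/0.8219 ≈ 1.2167.
Each bolus raises the concentration by D/Vd = 2074/115 ≈ 18.035 mg/L.
Steady-state peak Cmax,ss = C₀·R ≈ 18.035 × 1.2167 ≈ 21.943 mg/L.
Peak 21.9 mg/L vs MTC 15 mg/L: exceeds toxic threshold.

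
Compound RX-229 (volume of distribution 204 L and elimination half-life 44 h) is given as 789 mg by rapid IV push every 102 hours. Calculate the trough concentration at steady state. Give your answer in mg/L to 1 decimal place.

k = ln2/t½ = ln2/44 ≈ 0.015753 h⁻¹; fraction remaining f = e^(−kτ) = e^(−0.015753×102) ≈ 0.2005.
Each bolus raises the concentration by D/Vd = 789/204 ≈ 3.868 mg/L.
Steady-state trough Cmin,ss = C₀·f/(1−f) ≈ 3.868 × 0.2005/0.7995 ≈ 0.970 mg/L.

1.0 mg/L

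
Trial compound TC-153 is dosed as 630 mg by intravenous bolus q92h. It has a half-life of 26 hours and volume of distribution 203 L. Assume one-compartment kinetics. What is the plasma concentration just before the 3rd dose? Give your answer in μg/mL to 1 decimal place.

0.3 μg/mL

f = (1/2)^(τ/t½) = (1/2)^(92/26) ≈ 0.0861.
C₀ = D/Vd = 630/203 ≈ 3.103 μg/mL.
Before the 3rd dose, 2 doses have been given. Superposition: Cmin = C₀·(f + f²).
≈ 3.103 × (0.0861 + 0.0074) ≈ 3.103 × 0.0935 ≈ 0.290 μg/mL.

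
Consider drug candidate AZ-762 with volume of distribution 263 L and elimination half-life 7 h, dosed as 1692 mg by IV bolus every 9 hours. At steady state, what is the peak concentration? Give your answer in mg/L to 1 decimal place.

k = ln2/t½ = ln2/7 ≈ 0.099021 h⁻¹; fraction remaining f = e^(−kτ) = e^(−0.099021×9) ≈ 0.4102.
Accumulation ratio R = 1/(1 − f) ≈ 1/0.5898 ≈ 1.6955.
Each bolus raises the concentration by D/Vd = 1692/263 ≈ 6.433 mg/L.
Steady-state peak Cmax,ss = C₀·R ≈ 6.433 × 1.6955 ≈ 10.907 mg/L.

10.9 mg/L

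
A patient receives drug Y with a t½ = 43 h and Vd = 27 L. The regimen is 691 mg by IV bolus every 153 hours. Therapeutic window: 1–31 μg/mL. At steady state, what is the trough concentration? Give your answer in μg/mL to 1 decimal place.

2.4 μg/mL

k = ln2/t½ = ln2/43 ≈ 0.016120 h⁻¹; fraction remaining f = e^(−kτ) = e^(−0.016120×153) ≈ 0.0849.
Each bolus raises the concentration by D/Vd = 691/27 ≈ 25.593 μg/mL.
Steady-state trough Cmin,ss = C₀·f/(1−f) ≈ 25.593 × 0.0849/0.9151 ≈ 2.374 μg/mL.
Trough 2.4 μg/mL vs MEC 1 μg/mL: adequate.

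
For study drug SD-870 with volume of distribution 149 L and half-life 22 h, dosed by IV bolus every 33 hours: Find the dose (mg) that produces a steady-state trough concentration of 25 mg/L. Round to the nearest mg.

6811 mg

τ/t½ = 33/22 ≈ 1.5, so f = (1/2)^(33/22) ≈ 0.353553.
Cmin,ss = (D/Vd)·f/(1−f), so D = Cmin,ss·Vd·(1−f)/f.
D = 25 × 149 × (1−f)/f ≈ 25 × 149 × 1.82843 ≈ 6810.90 mg.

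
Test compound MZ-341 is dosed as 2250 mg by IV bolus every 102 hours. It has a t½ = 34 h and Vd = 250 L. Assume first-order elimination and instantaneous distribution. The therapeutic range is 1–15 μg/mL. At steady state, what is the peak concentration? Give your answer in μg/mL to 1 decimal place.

10.3 μg/mL

The dosing interval is 3 half-lives, so f = 2^(−3) = 0.125.
Accumulation ratio R = 1/(1 − f) = 1/0.875 = 8/7.
Single-dose peak C₀ = D/Vd = 2250/250 = 9 μg/mL.
Steady-state peak Cmax,ss = C₀·R = 9 × 8/7 ≈ 10.286 μg/mL.
Peak 10.3 μg/mL vs MTC 15 μg/mL: below toxic threshold.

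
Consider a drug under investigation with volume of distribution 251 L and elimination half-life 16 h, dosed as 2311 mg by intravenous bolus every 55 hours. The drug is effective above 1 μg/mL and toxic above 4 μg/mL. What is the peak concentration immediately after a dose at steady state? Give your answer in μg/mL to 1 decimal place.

10.1 μg/mL

Over one 55-h interval, 55/16 ≈ 3.4375 half-lives elapse, leaving f ≈ 0.0923 of each dose.
At steady state, accumulation factor R = 1/(1 − e^(−kτ)) ≈ 1.1017.
Each bolus raises the concentration by D/Vd = 2311/251 ≈ 9.207 μg/mL.
Cmax,ss = C₀/(1 − f) ≈ 9.207/0.9077 ≈ 10.143 μg/mL.
Peak 10.1 μg/mL vs MTC 4 μg/mL: exceeds toxic threshold.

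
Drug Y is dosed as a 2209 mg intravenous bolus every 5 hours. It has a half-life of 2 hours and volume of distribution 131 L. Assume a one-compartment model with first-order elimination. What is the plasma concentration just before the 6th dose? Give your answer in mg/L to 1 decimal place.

f = (1/2)^(τ/t½) = (1/2)^(5/2) ≈ 0.1768.
C₀ = D/Vd = 2209/131 ≈ 16.863 mg/L.
Before the 6th dose, 5 doses have been given. Superposition: Cmin = C₀·(f + f² + … + f^5).
≈ 16.863 × (0.1768 + 0.0313 + 0.0055 + 0.0010 + 0.0002) ≈ 16.863 × 0.2148 ≈ 3.622 mg/L.

3.6 mg/L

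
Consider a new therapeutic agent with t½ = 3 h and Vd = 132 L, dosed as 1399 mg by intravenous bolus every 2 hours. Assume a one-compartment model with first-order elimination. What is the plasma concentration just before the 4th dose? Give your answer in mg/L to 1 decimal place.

13.5 mg/L

f = (1/2)^(τ/t½) = (1/2)^(2/3) ≈ 0.6300.
C₀ = D/Vd = 1399/132 ≈ 10.598 mg/L.
Before the 4th dose, 3 doses have been given. Superposition: Cmin = C₀·(f + f² + … + f^3).
≈ 10.598 × (0.6300 + 0.3969 + 0.2500) ≈ 10.598 × 1.2769 ≈ 13.533 mg/L.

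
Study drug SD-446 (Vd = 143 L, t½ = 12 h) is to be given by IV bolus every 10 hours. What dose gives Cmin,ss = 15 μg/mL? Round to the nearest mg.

1677 mg

τ/t½ = 10/12 ≈ 0.83333, so f = (1/2)^(10/12) ≈ 0.561231.
Cmin,ss = (D/Vd)·f/(1−f), so D = Cmin,ss·Vd·(1−f)/f.
D = 15 × 143 × (1−f)/f ≈ 15 × 143 × 0.78180 ≈ 1676.96 mg.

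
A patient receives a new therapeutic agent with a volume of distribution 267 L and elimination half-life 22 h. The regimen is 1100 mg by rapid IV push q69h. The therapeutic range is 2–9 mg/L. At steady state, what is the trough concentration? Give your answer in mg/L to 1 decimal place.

0.5 mg/L

Over one 69-h interval, 69/22 ≈ 3.1364 half-lives elapse, leaving f ≈ 0.1137 of each dose.
At steady state, accumulation factor R = 1/(1 − e^(−kτ)) ≈ 1.1283.
Each bolus raises the concentration by D/Vd = 1100/267 ≈ 4.120 mg/L.
Cmax,ss = C₀/(1 − f) ≈ 4.120/0.8863 ≈ 4.649 mg/L.
Steady-state trough Cmin,ss = Cmax,ss·f ≈ 4.649 × 0.1137 ≈ 0.529 mg/L.
Trough 0.5 mg/L vs MEC 2 mg/L: subtherapeutic.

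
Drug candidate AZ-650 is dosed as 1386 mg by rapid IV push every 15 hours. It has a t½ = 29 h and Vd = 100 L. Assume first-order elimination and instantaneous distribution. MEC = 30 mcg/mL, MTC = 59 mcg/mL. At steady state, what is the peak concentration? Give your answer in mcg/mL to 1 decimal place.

k = ln2/t½ = ln2/29 ≈ 0.023902 h⁻¹; fraction remaining f = e^(−kτ) = e^(−0.023902×15) ≈ 0.6987.
Accumulation ratio R = 1/(1 − f) ≈ 1/0.3013 ≈ 3.3190.
Each bolus raises the concentration by D/Vd = 1386/100 ≈ 13.860 mcg/mL.
Steady-state peak Cmax,ss = C₀·R ≈ 13.860 × 3.3190 ≈ 46.001 mcg/mL.
Peak 46.0 mcg/mL vs MTC 59 mcg/mL: below toxic threshold.

46.0 mcg/mL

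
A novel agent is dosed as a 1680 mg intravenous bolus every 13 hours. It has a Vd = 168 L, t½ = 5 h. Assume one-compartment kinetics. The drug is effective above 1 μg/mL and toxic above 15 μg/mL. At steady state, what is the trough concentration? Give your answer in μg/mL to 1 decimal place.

2.0 μg/mL

Over one 13-h interval, 13/5 ≈ 2.6 half-lives elapse, leaving f ≈ 0.1649 of each dose.
Single-dose peak C₀ = D/Vd = 1680/168 ≈ 10.000 μg/mL.
Steady-state trough Cmin,ss = C₀·f/(1−f) ≈ 10.000 × 0.1649/0.8351 ≈ 1.975 μg/mL.
Trough 2.0 μg/mL vs MEC 1 μg/mL: adequate.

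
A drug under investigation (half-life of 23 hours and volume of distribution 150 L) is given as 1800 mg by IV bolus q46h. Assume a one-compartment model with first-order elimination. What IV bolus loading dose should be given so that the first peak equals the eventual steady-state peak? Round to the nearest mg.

2400 mg

f = (1/2)^(46/23) ≈ 0.250000; accumulation ratio R = 1/(1−f) ≈ 1.33333.
Loading dose to hit Cmax,ss on first dose: D_load = D_maint·R ≈ 1800 × 1.33333 ≈ 2399.99 mg.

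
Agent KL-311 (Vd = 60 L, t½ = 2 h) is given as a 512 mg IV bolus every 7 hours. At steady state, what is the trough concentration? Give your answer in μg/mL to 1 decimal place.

Over one 7-h interval, 7/2 ≈ 3.5 half-lives elapse, leaving f ≈ 0.0884 of each dose.
Accumulation ratio R = 1/(1 − f) ≈ 1/0.9116 ≈ 1.0970.
Each bolus raises the concentration by D/Vd = 512/60 ≈ 8.533 μg/mL.
Cmax,ss = C₀/(1 − f) ≈ 8.533/0.9116 ≈ 9.360 μg/mL.
One interval later, Cmin,ss = Cmax,ss·e^(−kτ) ≈ 9.360 × 0.0884 ≈ 0.827 μg/mL.

0.8 μg/mL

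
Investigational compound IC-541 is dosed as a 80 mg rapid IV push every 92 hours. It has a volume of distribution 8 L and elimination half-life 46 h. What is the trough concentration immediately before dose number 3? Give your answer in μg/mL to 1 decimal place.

f = (1/2)^(τ/t½) = (1/2)^(92/46) ≈ 0.2500.
C₀ = D/Vd = 80/8 ≈ 10.000 μg/mL.
Before the 3rd dose, 2 doses have been given. Superposition: Cmin = C₀·(f + f²).
≈ 10.000 × (0.2500 + 0.0625) ≈ 10.000 × 0.3125 ≈ 3.125 μg/mL.

3.1 μg/mL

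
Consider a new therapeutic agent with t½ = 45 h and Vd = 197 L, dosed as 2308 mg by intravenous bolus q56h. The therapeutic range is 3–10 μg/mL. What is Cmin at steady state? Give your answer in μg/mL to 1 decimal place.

8.6 μg/mL

τ/t½ = 56/45 ≈ 1.2444, so fraction remaining f = (1/2)^(56/45) ≈ 0.4221.
Each bolus raises the concentration by D/Vd = 2308/197 ≈ 11.716 μg/mL.
Steady-state trough Cmin,ss = C₀·f/(1−f) ≈ 11.716 × 0.4221/0.5779 ≈ 8.557 μg/mL.
Trough 8.6 μg/mL vs MEC 3 μg/mL: adequate.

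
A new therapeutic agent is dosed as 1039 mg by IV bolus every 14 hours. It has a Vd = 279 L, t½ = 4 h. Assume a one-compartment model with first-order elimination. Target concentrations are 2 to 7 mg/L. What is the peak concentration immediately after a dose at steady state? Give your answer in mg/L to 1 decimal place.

4.1 mg/L

k = ln2/t½ = ln2/4 ≈ 0.173287 h⁻¹; fraction remaining f = e^(−kτ) = e^(−0.173287×14) ≈ 0.0884.
At steady state, accumulation factor R = 1/(1 − e^(−kτ)) ≈ 1.0970.
Single-dose peak C₀ = D/Vd = 1039/279 ≈ 3.724 mg/L.
Steady-state peak Cmax,ss = C₀·R ≈ 3.724 × 1.0970 ≈ 4.085 mg/L.
Peak 4.1 mg/L vs MTC 7 mg/L: below toxic threshold.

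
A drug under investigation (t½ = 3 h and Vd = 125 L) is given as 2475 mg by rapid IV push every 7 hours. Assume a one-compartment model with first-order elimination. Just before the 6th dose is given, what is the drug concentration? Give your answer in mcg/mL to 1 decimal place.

f = (1/2)^(τ/t½) = (1/2)^(7/3) ≈ 0.1984.
C₀ = D/Vd = 2475/125 ≈ 19.800 mcg/mL.
Before the 6th dose, 5 doses have been given. Superposition: Cmin = C₀·(f + f² + … + f^5).
≈ 19.800 × (0.1984 + 0.0394 + 0.0078 + 0.0015 + 0.0003) ≈ 19.800 × 0.2474 ≈ 4.899 mcg/mL.

4.9 mcg/mL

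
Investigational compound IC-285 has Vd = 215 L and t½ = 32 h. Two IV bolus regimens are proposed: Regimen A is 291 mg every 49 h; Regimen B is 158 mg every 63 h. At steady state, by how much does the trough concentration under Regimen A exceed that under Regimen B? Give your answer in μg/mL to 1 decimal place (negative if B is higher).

0.5 μg/mL

Regimen A: f = (1/2)^(49/32) ≈ 0.3460; Cmin,ss = (291/215)·f/(1−f) ≈ 0.716 μg/mL.
Regimen B: f = (1/2)^(63/32) ≈ 0.2555; Cmin,ss = (158/215)·f/(1−f) ≈ 0.252 μg/mL.
Difference ≈ 0.716 − 0.252 ≈ 0.464 μg/mL.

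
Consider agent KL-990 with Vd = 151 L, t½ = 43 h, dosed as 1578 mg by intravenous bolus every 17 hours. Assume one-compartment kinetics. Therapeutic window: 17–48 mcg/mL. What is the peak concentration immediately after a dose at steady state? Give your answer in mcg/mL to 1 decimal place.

43.6 mcg/mL

k = ln2/t½ = ln2/43 ≈ 0.016120 h⁻¹; fraction remaining f = e^(−kτ) = e^(−0.016120×17) ≈ 0.7603.
At steady state, accumulation factor R = 1/(1 − e^(−kτ)) ≈ 4.1719.
Each bolus raises the concentration by D/Vd = 1578/151 ≈ 10.450 mcg/mL.
Cmax,ss = C₀/(1 − f) ≈ 10.450/0.2397 ≈ 43.596 mcg/mL.
Peak 43.6 mcg/mL vs MTC 48 mcg/mL: below toxic threshold.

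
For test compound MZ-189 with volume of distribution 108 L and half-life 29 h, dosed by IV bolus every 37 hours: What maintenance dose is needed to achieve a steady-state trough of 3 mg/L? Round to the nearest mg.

τ/t½ = 37/29 ≈ 1.2759, so f = (1/2)^(37/29) ≈ 0.412978.
Cmin,ss = (D/Vd)·f/(1−f), so D = Cmin,ss·Vd·(1−f)/f.
D = 3 × 108 × (1−f)/f ≈ 3 × 108 × 1.42144 ≈ 460.55 mg.

461 mg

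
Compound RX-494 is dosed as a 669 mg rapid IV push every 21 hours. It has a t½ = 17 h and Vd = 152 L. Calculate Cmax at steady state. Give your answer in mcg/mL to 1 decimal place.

7.7 mcg/mL

τ/t½ = 21/17 ≈ 1.2353, so fraction remaining f = (1/2)^(21/17) ≈ 0.4248.
At steady state, accumulation factor R = 1/(1 − e^(−kτ)) ≈ 1.7385.
Single-dose peak C₀ = D/Vd = 669/152 ≈ 4.401 mcg/mL.
Cmax,ss = C₀/(1 − f) ≈ 4.401/0.5752 ≈ 7.651 mcg/mL.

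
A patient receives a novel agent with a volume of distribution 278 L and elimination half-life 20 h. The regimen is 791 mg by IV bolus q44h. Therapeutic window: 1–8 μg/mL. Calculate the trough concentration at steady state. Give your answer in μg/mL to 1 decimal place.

k = ln2/t½ = ln2/20 ≈ 0.034657 h⁻¹; fraction remaining f = e^(−kτ) = e^(−0.034657×44) ≈ 0.2176.
At steady state, accumulation factor R = 1/(1 − e^(−kτ)) ≈ 1.2781.
Single-dose peak C₀ = D/Vd = 791/278 ≈ 2.845 μg/mL.
Steady-state peak Cmax,ss = C₀·R ≈ 2.845 × 1.2781 ≈ 3.636 μg/mL.
One interval later, Cmin,ss = Cmax,ss·e^(−kτ) ≈ 3.636 × 0.2176 ≈ 0.791 μg/mL.
Trough 0.8 μg/mL vs MEC 1 μg/mL: subtherapeutic.

0.8 μg/mL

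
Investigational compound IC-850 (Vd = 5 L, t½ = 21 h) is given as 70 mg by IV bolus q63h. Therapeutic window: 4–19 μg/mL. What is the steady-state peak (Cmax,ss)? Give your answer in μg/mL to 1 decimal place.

The dosing interval is 3 half-lives, so f = 2^(−3) = 0.125.
At steady state, R = 1/(1 − 0.125) = 8/7.
Single-dose peak C₀ = D/Vd = 70/5 = 14 μg/mL.
Steady-state peak Cmax,ss = C₀·R = 14 × 8/7 ≈ 16.000 μg/mL.
Peak 16.0 μg/mL vs MTC 19 μg/mL: below toxic threshold.

16.0 μg/mL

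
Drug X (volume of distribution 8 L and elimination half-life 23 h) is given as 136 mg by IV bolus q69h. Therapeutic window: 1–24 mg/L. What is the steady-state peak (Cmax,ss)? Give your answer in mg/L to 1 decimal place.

τ = 69 h = 3 half-lives, so f = (1/2)^3 = 0.125.
At steady state, R = 1/(1 − 0.125) = 8/7.
Single-dose peak C₀ = D/Vd = 136/8 = 17 mg/L.
Steady-state peak Cmax,ss = C₀·R = 17 × 8/7 ≈ 19.429 mg/L.
Peak 19.4 mg/L vs MTC 24 mg/L: below toxic threshold.

19.4 mg/L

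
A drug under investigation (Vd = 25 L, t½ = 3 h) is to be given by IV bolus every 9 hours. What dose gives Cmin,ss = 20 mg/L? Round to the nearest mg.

3500 mg

τ/t½ = 9/3 ≈ 3, so f = (1/2)^(9/3) ≈ 0.125000.
Cmin,ss = (D/Vd)·f/(1−f), so D = Cmin,ss·Vd·(1−f)/f.
D = 20 × 25 × (1−f)/f ≈ 20 × 25 × 7.00000 ≈ 3500.00 mg.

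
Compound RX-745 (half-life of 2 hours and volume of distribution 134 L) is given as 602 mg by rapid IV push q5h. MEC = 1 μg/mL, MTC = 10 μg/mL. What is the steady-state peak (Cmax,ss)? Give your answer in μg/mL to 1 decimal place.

Over one 5-h interval, 5/2 ≈ 2.5 half-lives elapse, leaving f ≈ 0.1768 of each dose.
At steady state, accumulation factor R = 1/(1 − e^(−kτ)) ≈ 1.2148.
Each bolus raises the concentration by D/Vd = 602/134 ≈ 4.493 μg/mL.
Cmax,ss = C₀/(1 − f) ≈ 4.493/0.8232 ≈ 5.458 μg/mL.
Peak 5.5 μg/mL vs MTC 10 μg/mL: below toxic threshold.

5.5 μg/mL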